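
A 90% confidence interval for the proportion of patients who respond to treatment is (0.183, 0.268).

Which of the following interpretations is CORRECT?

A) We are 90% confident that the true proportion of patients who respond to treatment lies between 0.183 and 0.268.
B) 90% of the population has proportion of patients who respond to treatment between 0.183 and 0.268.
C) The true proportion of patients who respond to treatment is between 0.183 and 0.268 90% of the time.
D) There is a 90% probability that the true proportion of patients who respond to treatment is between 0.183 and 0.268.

A confidence interval represents our confidence in the procedure, not a probability statement about the parameter.

Key concept: If we repeated this sampling process many times and computed a 90% CI each time, about 90% of those intervals would contain the true population parameter.

For this specific interval (0.183, 0.268):
- Midpoint (point estimate): 0.2255
- Margin of error: 0.0425

The correct interpretation is the one stating confidence that the true parameter lies in the interval — option A.

A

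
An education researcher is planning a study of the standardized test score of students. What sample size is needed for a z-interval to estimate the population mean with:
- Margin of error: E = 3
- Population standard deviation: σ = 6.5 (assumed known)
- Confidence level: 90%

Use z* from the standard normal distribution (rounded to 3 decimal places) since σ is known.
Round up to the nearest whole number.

Using z* since population σ is known (z-interval formula).

For 90% confidence, z* = 1.645 (from standard normal table)

Sample size formula for z-interval: n = (z*σ/E)²

n = (1.645 × 6.5 / 3)²
  = (3.564167)²
  = 12.7033

Round up to the nearest whole number: n = 13

13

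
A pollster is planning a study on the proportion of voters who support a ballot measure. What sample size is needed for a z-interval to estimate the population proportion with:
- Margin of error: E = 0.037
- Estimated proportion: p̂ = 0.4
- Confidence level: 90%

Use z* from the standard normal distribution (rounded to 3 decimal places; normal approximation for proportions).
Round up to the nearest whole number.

Using z* for proportion z-interval (normal approximation).

For 90% confidence, z* = 1.645 (from standard normal table)

Sample size formula for proportion z-interval: n = z*²p̂(1-p̂)/E²

n = 1.645² × 0.4 × 0.6 / 0.037²
  = 2.706025 × 0.24 / 0.001369
  = 474.3944

Round up to the nearest whole number: n = 475

475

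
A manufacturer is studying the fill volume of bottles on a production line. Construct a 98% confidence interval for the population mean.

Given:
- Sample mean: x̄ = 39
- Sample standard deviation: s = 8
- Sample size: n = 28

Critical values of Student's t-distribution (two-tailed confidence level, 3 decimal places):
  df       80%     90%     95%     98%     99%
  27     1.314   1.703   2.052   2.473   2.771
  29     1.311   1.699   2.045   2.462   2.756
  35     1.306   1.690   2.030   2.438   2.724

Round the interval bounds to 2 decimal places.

The population standard deviation σ is unknown (only the sample standard deviation s is given), so use a t-interval with df = n - 1 = 28 - 1 = 27.

For 98% confidence with df = 27, t* = 2.473 (from t-table)

Standard error: SE = s/√n = 8/√28 = 1.511858

Margin of error: E = t* × SE = 2.473 × 1.511858 = 3.7388

T-interval: x̄ ± E = 39 ± 3.7388 = (35.2612, 42.7388)

Rounded to 2 decimal places:

(35.26, 42.74)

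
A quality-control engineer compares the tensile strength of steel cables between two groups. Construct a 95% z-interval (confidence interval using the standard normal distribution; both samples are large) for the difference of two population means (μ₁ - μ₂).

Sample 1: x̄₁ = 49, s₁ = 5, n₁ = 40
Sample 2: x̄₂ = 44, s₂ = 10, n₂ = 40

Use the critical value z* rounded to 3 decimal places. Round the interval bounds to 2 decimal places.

Both samples are large (n₁ = 40 ≥ 30, n₂ = 40 ≥ 30), so a z-interval for the difference of means applies.

Point estimate: x̄₁ - x̄₂ = 49 - 44 = 5

Standard error: SE = √(s₁²/n₁ + s₂²/n₂)
= √(5²/40 + 10²/40)
= √(0.625000 + 2.500000)
= 1.767767

For 95% confidence, z* = 1.96 (from standard normal table)
Margin of error: E = z* × SE = 1.96 × 1.767767 = 3.4648

Z-interval: (x̄₁ - x̄₂) ± E = 5 ± 3.4648 = (1.5352, 8.4648)

Rounded to 2 decimal places:

(1.54, 8.46)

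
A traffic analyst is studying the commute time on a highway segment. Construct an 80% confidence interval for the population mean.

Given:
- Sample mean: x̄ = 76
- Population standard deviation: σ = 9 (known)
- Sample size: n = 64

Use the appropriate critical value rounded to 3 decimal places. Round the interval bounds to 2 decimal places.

The population standard deviation σ is known, so use a z-interval (standard normal critical value).

For 80% confidence, z* = 1.282 (from standard normal table)

Standard error: SE = σ/√n = 9/√64 = 1.125000

Margin of error: E = z* × SE = 1.282 × 1.125000 = 1.4423

Z-interval: x̄ ± E = 76 ± 1.4423 = (74.5577, 77.4423)

Rounded to 2 decimal places:

(74.56, 77.44)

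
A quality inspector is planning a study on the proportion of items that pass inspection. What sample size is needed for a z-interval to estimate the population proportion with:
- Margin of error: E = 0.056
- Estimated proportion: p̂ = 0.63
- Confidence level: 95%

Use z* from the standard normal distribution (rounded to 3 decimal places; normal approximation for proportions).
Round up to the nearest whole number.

Using z* for proportion z-interval (normal approximation).

For 95% confidence, z* = 1.96 (from standard normal table)

Sample size formula for proportion z-interval: n = z*²p̂(1-p̂)/E²

n = 1.96² × 0.63 × 0.37 / 0.056²
  = 3.8416 × 0.2331 / 0.003136
  = 285.5475

Round up to the nearest whole number: n = 286

286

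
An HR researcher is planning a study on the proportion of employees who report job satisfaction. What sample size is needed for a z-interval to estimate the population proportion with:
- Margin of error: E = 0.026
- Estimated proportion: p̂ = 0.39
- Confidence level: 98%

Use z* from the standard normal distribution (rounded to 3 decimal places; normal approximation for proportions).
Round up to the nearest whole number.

Using z* for proportion z-interval (normal approximation).

For 98% confidence, z* = 2.326 (from standard normal table)

Sample size formula for proportion z-interval: n = z*²p̂(1-p̂)/E²

n = 2.326² × 0.39 × 0.61 / 0.026²
  = 5.410276 × 0.2379 / 0.000676
  = 1904.0010

Round up to the nearest whole number: n = 1905

1905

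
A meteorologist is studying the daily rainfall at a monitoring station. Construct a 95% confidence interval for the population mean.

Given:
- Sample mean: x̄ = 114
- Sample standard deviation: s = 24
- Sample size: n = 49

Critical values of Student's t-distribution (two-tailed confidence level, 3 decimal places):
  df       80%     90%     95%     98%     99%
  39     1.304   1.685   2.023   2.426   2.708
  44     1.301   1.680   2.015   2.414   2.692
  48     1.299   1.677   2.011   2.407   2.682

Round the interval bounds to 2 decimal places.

The population standard deviation σ is unknown (only the sample standard deviation s is given), so use a t-interval with df = n - 1 = 49 - 1 = 48.

For 95% confidence with df = 48, t* = 2.011 (from t-table)

Standard error: SE = s/√n = 24/√49 = 3.428571

Margin of error: E = t* × SE = 2.011 × 3.428571 = 6.8949

T-interval: x̄ ± E = 114 ± 6.8949 = (107.1051, 120.8949)

Rounded to 2 decimal places:

(107.11, 120.89)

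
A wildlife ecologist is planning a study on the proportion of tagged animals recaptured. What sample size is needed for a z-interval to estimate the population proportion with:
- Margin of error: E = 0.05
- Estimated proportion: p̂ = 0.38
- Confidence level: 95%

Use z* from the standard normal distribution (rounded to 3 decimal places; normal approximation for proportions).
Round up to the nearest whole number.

Using z* for proportion z-interval (normal approximation).

For 95% confidence, z* = 1.96 (from standard normal table)

Sample size formula for proportion z-interval: n = z*²p̂(1-p̂)/E²

n = 1.96² × 0.38 × 0.62 / 0.05²
  = 3.8416 × 0.2356 / 0.0025
  = 362.0324

Round up to the nearest whole number: n = 363

363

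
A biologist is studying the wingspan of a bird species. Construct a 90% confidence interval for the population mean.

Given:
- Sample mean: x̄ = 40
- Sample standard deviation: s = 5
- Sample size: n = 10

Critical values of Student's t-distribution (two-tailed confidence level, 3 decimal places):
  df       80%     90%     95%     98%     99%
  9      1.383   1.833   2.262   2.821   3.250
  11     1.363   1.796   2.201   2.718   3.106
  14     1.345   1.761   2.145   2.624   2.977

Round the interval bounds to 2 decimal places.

The population standard deviation σ is unknown (only the sample standard deviation s is given), so use a t-interval with df = n - 1 = 10 - 1 = 9.

For 90% confidence with df = 9, t* = 1.833 (from t-table)

Standard error: SE = s/√n = 5/√10 = 1.581139

Margin of error: E = t* × SE = 1.833 × 1.581139 = 2.8982

T-interval: x̄ ± E = 40 ± 2.8982 = (37.1018, 42.8982)

Rounded to 2 decimal places:

(37.10, 42.90)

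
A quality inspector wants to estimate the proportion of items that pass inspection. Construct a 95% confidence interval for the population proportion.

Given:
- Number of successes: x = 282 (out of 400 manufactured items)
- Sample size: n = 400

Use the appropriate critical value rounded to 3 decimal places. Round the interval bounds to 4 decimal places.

Sample proportion: p̂ = 282/400 = 0.705000

Check conditions for normal approximation:
  np̂ = 282 ≥ 10 ✓
  n(1-p̂) = 118 ≥ 10 ✓

The sample is large enough, so use a z-interval (normal approximation) for the proportion.

For 95% confidence, z* = 1.96 (from standard normal table)

Standard error: SE = √(p̂(1-p̂)/n) = √(0.705000×0.295000/400) = 0.02280214

Margin of error: E = z* × SE = 1.96 × 0.02280214 = 0.044692

Z-interval: p̂ ± E = 0.705000 ± 0.044692 = (0.660308, 0.749692)

Rounded to 4 decimal places:

(0.6603, 0.7497)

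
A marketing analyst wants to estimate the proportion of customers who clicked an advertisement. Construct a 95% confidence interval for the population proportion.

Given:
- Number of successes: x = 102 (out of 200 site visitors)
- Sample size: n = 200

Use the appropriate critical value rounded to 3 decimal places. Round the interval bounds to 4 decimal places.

Sample proportion: p̂ = 102/200 = 0.510000

Check conditions for normal approximation:
  np̂ = 102 ≥ 10 ✓
  n(1-p̂) = 98 ≥ 10 ✓

The sample is large enough, so use a z-interval (normal approximation) for the proportion.

For 95% confidence, z* = 1.96 (from standard normal table)

Standard error: SE = √(p̂(1-p̂)/n) = √(0.510000×0.490000/200) = 0.03534827

Margin of error: E = z* × SE = 1.96 × 0.03534827 = 0.069283

Z-interval: p̂ ± E = 0.510000 ± 0.069283 = (0.440717, 0.579283)

Rounded to 4 decimal places:

(0.4407, 0.5793)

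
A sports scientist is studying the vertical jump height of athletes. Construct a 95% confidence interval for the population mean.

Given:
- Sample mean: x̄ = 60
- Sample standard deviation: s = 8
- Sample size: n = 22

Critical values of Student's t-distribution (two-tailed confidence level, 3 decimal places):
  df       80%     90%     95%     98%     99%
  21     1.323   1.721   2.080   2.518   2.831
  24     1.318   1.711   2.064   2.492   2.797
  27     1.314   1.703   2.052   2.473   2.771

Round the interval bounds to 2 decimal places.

The population standard deviation σ is unknown (only the sample standard deviation s is given), so use a t-interval with df = n - 1 = 22 - 1 = 21.

For 95% confidence with df = 21, t* = 2.080 (from t-table)

Standard error: SE = s/√n = 8/√22 = 1.705606

Margin of error: E = t* × SE = 2.080 × 1.705606 = 3.5477

T-interval: x̄ ± E = 60 ± 3.5477 = (56.4523, 63.5477)

Rounded to 2 decimal places:

(56.45, 63.55)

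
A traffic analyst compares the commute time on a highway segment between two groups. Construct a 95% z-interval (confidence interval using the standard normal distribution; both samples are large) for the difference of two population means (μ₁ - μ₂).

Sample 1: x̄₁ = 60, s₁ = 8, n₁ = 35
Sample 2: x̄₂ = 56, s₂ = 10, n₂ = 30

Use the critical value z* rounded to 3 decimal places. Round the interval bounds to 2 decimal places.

Both samples are large (n₁ = 35 ≥ 30, n₂ = 30 ≥ 30), so a z-interval for the difference of means applies.

Point estimate: x̄₁ - x̄₂ = 60 - 56 = 4

Standard error: SE = √(s₁²/n₁ + s₂²/n₂)
= √(8²/35 + 10²/30)
= √(1.828571 + 3.333333)
= 2.271983

For 95% confidence, z* = 1.96 (from standard normal table)
Margin of error: E = z* × SE = 1.96 × 2.271983 = 4.4531

Z-interval: (x̄₁ - x̄₂) ± E = 4 ± 4.4531 = (-0.4531, 8.4531)

Rounded to 2 decimal places:

(-0.45, 8.45)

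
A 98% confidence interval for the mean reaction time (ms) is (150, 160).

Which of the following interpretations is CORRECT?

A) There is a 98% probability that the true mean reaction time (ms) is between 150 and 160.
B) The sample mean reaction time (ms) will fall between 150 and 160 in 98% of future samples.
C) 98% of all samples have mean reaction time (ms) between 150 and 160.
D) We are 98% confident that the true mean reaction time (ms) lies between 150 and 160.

A confidence interval represents our confidence in the procedure, not a probability statement about the parameter.

Key concept: If we repeated this sampling process many times and computed a 98% CI each time, about 98% of those intervals would contain the true population parameter.

For this specific interval (150, 160):
- Midpoint (point estimate): 155
- Margin of error: 5

The correct interpretation is the one stating confidence that the true parameter lies in the interval — option D.

D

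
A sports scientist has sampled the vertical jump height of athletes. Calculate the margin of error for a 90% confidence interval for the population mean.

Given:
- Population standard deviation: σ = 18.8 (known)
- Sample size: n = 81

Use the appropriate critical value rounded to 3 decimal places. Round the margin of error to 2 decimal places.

The population standard deviation σ is known, so use the z-interval margin of error formula.

For 90% confidence, z* = 1.645 (from standard normal table)

Margin of error formula for z-interval: E = z* × σ/√n

E = 1.645 × 18.8/√81
  = 1.645 × 2.088889
  = 3.4362

Rounded to 2 decimal places:

3.44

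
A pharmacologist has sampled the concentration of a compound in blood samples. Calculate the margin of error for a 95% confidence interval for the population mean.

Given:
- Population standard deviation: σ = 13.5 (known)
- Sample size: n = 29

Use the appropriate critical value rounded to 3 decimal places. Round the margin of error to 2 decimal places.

The population standard deviation σ is known, so use the z-interval margin of error formula.

For 95% confidence, z* = 1.96 (from standard normal table)

Margin of error formula for z-interval: E = z* × σ/√n

E = 1.96 × 13.5/√29
  = 1.96 × 2.506887
  = 4.9135

Rounded to 2 decimal places:

4.91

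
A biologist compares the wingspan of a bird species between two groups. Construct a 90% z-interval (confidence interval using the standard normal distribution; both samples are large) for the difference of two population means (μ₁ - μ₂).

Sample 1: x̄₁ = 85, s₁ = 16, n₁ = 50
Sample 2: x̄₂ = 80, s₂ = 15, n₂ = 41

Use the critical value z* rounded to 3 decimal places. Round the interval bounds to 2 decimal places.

Both samples are large (n₁ = 50 ≥ 30, n₂ = 41 ≥ 30), so a z-interval for the difference of means applies.

Point estimate: x̄₁ - x̄₂ = 85 - 80 = 5

Standard error: SE = √(s₁²/n₁ + s₂²/n₂)
= √(16²/50 + 15²/41)
= √(5.120000 + 5.487805)
= 3.256963

For 90% confidence, z* = 1.645 (from standard normal table)
Margin of error: E = z* × SE = 1.645 × 3.256963 = 5.3577

Z-interval: (x̄₁ - x̄₂) ± E = 5 ± 5.3577 = (-0.3577, 10.3577)

Rounded to 2 decimal places:

(-0.36, 10.36)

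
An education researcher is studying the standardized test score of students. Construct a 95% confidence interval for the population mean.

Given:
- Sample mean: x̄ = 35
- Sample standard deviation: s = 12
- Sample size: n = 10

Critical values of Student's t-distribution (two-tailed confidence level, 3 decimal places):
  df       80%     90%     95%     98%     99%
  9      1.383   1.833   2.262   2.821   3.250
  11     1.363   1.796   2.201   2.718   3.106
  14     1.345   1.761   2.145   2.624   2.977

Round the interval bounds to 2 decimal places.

The population standard deviation σ is unknown (only the sample standard deviation s is given), so use a t-interval with df = n - 1 = 10 - 1 = 9.

For 95% confidence with df = 9, t* = 2.262 (from t-table)

Standard error: SE = s/√n = 12/√10 = 3.794733

Margin of error: E = t* × SE = 2.262 × 3.794733 = 8.5837

T-interval: x̄ ± E = 35 ± 8.5837 = (26.4163, 43.5837)

Rounded to 2 decimal places:

(26.42, 43.58)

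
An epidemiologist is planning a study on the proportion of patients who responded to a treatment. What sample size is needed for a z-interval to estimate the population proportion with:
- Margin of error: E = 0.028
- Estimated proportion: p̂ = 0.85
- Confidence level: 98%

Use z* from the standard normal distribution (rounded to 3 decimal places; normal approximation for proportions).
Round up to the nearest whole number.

Using z* for proportion z-interval (normal approximation).

For 98% confidence, z* = 2.326 (from standard normal table)

Sample size formula for proportion z-interval: n = z*²p̂(1-p̂)/E²

n = 2.326² × 0.85 × 0.15 / 0.028²
  = 5.410276 × 0.1275 / 0.000784
  = 879.8599

Round up to the nearest whole number: n = 880

880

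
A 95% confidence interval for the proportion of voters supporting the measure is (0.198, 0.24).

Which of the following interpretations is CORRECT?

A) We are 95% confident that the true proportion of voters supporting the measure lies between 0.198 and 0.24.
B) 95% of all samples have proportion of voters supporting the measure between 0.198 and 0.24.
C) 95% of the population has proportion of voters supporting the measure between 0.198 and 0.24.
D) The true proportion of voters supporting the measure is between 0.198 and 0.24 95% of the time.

A confidence interval represents our confidence in the procedure, not a probability statement about the parameter.

Key concept: If we repeated this sampling process many times and computed a 95% CI each time, about 95% of those intervals would contain the true population parameter.

For this specific interval (0.198, 0.24):
- Midpoint (point estimate): 0.219
- Margin of error: 0.021

The correct interpretation is the one stating confidence that the true parameter lies in the interval — option A.

A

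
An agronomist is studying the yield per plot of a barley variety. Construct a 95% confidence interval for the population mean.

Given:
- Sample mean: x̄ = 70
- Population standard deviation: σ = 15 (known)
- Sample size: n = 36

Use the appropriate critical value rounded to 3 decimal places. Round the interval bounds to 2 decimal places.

The population standard deviation σ is known, so use a z-interval (standard normal critical value).

For 95% confidence, z* = 1.96 (from standard normal table)

Standard error: SE = σ/√n = 15/√36 = 2.500000

Margin of error: E = z* × SE = 1.96 × 2.500000 = 4.9000

Z-interval: x̄ ± E = 70 ± 4.9000 = (65.1000, 74.9000)

Rounded to 2 decimal places:

(65.10, 74.90)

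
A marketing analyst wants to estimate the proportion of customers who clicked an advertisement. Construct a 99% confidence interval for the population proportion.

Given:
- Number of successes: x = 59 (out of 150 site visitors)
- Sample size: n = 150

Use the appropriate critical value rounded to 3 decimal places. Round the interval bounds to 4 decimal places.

Sample proportion: p̂ = 59/150 = 0.393333

Check conditions for normal approximation:
  np̂ = 59 ≥ 10 ✓
  n(1-p̂) = 91 ≥ 10 ✓

The sample is large enough, so use a z-interval (normal approximation) for the proportion.

For 99% confidence, z* = 2.576 (from standard normal table)

Standard error: SE = √(p̂(1-p̂)/n) = √(0.393333×0.606667/150) = 0.03988502

Margin of error: E = z* × SE = 2.576 × 0.03988502 = 0.102744

Z-interval: p̂ ± E = 0.393333 ± 0.102744 = (0.290590, 0.496077)

Rounded to 4 decimal places:

(0.2906, 0.4961)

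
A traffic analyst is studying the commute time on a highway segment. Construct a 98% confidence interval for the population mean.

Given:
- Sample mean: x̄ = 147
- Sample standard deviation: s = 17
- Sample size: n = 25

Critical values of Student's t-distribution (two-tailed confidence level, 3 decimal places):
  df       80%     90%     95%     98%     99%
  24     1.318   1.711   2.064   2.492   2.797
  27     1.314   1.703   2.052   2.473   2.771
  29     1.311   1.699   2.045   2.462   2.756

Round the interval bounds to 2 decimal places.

The population standard deviation σ is unknown (only the sample standard deviation s is given), so use a t-interval with df = n - 1 = 25 - 1 = 24.

For 98% confidence with df = 24, t* = 2.492 (from t-table)

Standard error: SE = s/√n = 17/√25 = 3.400000

Margin of error: E = t* × SE = 2.492 × 3.400000 = 8.4728

T-interval: x̄ ± E = 147 ± 8.4728 = (138.5272, 155.4728)

Rounded to 2 decimal places:

(138.53, 155.47)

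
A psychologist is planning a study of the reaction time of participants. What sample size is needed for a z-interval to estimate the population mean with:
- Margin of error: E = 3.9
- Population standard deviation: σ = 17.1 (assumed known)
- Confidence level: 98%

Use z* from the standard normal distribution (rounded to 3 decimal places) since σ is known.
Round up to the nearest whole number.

Using z* since population σ is known (z-interval formula).

For 98% confidence, z* = 2.326 (from standard normal table)

Sample size formula for z-interval: n = (z*σ/E)²

n = (2.326 × 17.1 / 3.9)²
  = (10.198615)²
  = 104.0118

Round up to the nearest whole number: n = 105

105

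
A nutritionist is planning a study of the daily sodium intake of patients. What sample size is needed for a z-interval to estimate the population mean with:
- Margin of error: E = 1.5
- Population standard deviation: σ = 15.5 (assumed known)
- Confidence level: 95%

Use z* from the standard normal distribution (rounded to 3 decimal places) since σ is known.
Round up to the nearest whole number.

Using z* since population σ is known (z-interval formula).

For 95% confidence, z* = 1.96 (from standard normal table)

Sample size formula for z-interval: n = (z*σ/E)²

n = (1.96 × 15.5 / 1.5)²
  = (20.253333)²
  = 410.1975

Round up to the nearest whole number: n = 411

411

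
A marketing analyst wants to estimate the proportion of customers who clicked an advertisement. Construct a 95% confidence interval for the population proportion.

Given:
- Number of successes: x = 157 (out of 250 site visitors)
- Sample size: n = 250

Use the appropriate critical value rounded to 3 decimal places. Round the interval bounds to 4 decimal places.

Sample proportion: p̂ = 157/250 = 0.628000

Check conditions for normal approximation:
  np̂ = 157 ≥ 10 ✓
  n(1-p̂) = 93 ≥ 10 ✓

The sample is large enough, so use a z-interval (normal approximation) for the proportion.

For 95% confidence, z* = 1.96 (from standard normal table)

Standard error: SE = √(p̂(1-p̂)/n) = √(0.628000×0.372000/250) = 0.03056900

Margin of error: E = z* × SE = 1.96 × 0.03056900 = 0.059915

Z-interval: p̂ ± E = 0.628000 ± 0.059915 = (0.568085, 0.687915)

Rounded to 4 decimal places:

(0.5681, 0.6879)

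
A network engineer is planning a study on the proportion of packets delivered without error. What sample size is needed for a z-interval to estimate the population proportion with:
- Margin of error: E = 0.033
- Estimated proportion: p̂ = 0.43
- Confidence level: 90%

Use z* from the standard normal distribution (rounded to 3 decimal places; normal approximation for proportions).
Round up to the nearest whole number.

Using z* for proportion z-interval (normal approximation).

For 90% confidence, z* = 1.645 (from standard normal table)

Sample size formula for proportion z-interval: n = z*²p̂(1-p̂)/E²

n = 1.645² × 0.43 × 0.57 / 0.033²
  = 2.706025 × 0.2451 / 0.001089
  = 609.0420

Round up to the nearest whole number: n = 610

610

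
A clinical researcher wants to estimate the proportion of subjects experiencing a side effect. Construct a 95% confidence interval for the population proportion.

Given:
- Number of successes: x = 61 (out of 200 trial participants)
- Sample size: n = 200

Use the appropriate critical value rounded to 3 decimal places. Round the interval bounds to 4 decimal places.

Sample proportion: p̂ = 61/200 = 0.305000

Check conditions for normal approximation:
  np̂ = 61 ≥ 10 ✓
  n(1-p̂) = 139 ≥ 10 ✓

The sample is large enough, so use a z-interval (normal approximation) for the proportion.

For 95% confidence, z* = 1.96 (from standard normal table)

Standard error: SE = √(p̂(1-p̂)/n) = √(0.305000×0.695000/200) = 0.03255572

Margin of error: E = z* × SE = 1.96 × 0.03255572 = 0.063809

Z-interval: p̂ ± E = 0.305000 ± 0.063809 = (0.241191, 0.368809)

Rounded to 4 decimal places:

(0.2412, 0.3688)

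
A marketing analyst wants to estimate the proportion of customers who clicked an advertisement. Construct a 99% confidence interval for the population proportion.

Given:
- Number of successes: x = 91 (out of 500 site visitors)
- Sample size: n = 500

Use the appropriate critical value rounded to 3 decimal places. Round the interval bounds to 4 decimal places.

Sample proportion: p̂ = 91/500 = 0.1820000

Check conditions for normal approximation:
  np̂ = 91 ≥ 10 ✓
  n(1-p̂) = 409 ≥ 10 ✓

The sample is large enough, so use a z-interval (normal approximation) for the proportion.

For 99% confidence, z* = 2.576 (from standard normal table)

Standard error: SE = √(p̂(1-p̂)/n) = √(0.1820000×0.8180000/500) = 0.017255492

Margin of error: E = z* × SE = 2.576 × 0.017255492 = 0.0444501

Z-interval: p̂ ± E = 0.1820000 ± 0.0444501 = (0.1375499, 0.2264501)

Rounded to 4 decimal places:

(0.1375, 0.2265)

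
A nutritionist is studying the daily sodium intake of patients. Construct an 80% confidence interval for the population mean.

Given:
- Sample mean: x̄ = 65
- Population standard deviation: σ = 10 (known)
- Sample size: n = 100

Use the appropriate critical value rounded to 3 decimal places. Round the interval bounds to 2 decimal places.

The population standard deviation σ is known, so use a z-interval (standard normal critical value).

For 80% confidence, z* = 1.282 (from standard normal table)

Standard error: SE = σ/√n = 10/√100 = 1.000000

Margin of error: E = z* × SE = 1.282 × 1.000000 = 1.2820

Z-interval: x̄ ± E = 65 ± 1.2820 = (63.7180, 66.2820)

Rounded to 2 decimal places:

(63.72, 66.28)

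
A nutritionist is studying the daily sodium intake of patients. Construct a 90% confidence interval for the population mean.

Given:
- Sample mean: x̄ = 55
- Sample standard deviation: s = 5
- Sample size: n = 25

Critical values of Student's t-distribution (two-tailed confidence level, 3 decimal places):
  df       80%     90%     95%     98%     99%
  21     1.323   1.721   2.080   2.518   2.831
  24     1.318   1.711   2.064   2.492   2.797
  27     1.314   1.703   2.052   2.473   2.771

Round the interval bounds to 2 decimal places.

The population standard deviation σ is unknown (only the sample standard deviation s is given), so use a t-interval with df = n - 1 = 25 - 1 = 24.

For 90% confidence with df = 24, t* = 1.711 (from t-table)

Standard error: SE = s/√n = 5/√25 = 1.000000

Margin of error: E = t* × SE = 1.711 × 1.000000 = 1.7110

T-interval: x̄ ± E = 55 ± 1.7110 = (53.2890, 56.7110)

Rounded to 2 decimal places:

(53.29, 56.71)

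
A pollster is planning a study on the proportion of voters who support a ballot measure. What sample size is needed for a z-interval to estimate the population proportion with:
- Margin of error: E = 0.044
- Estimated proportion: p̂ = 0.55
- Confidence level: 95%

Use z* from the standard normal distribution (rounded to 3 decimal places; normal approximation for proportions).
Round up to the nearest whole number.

Using z* for proportion z-interval (normal approximation).

For 95% confidence, z* = 1.96 (from standard normal table)

Sample size formula for proportion z-interval: n = z*²p̂(1-p̂)/E²

n = 1.96² × 0.55 × 0.45 / 0.044²
  = 3.8416 × 0.2475 / 0.001936
  = 491.1136

Round up to the nearest whole number: n = 492

492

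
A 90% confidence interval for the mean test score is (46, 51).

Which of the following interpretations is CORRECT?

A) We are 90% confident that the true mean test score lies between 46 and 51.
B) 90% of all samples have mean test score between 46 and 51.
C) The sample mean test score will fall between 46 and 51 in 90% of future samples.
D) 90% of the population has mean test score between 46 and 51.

A confidence interval represents our confidence in the procedure, not a probability statement about the parameter.

Key concept: If we repeated this sampling process many times and computed a 90% CI each time, about 90% of those intervals would contain the true population parameter.

For this specific interval (46, 51):
- Midpoint (point estimate): 48.5
- Margin of error: 2.5

The correct interpretation is the one stating confidence that the true parameter lies in the interval — option A.

A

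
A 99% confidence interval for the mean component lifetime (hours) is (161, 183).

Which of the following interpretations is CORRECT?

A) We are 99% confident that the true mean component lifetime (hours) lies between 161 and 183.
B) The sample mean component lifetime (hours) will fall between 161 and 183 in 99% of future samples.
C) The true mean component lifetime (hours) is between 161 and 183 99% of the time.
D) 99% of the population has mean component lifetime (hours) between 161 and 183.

A confidence interval represents our confidence in the procedure, not a probability statement about the parameter.

Key concept: If we repeated this sampling process many times and computed a 99% CI each time, about 99% of those intervals would contain the true population parameter.

For this specific interval (161, 183):
- Midpoint (point estimate): 172
- Margin of error: 11

The correct interpretation is the one stating confidence that the true parameter lies in the interval — option A.

A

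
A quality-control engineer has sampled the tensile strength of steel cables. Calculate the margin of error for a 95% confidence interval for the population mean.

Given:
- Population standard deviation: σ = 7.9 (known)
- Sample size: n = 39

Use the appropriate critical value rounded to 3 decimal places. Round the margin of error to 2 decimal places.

The population standard deviation σ is known, so use the z-interval margin of error formula.

For 95% confidence, z* = 1.96 (from standard normal table)

Margin of error formula for z-interval: E = z* × σ/√n

E = 1.96 × 7.9/√39
  = 1.96 × 1.265012
  = 2.4794

Rounded to 2 decimal places:

2.48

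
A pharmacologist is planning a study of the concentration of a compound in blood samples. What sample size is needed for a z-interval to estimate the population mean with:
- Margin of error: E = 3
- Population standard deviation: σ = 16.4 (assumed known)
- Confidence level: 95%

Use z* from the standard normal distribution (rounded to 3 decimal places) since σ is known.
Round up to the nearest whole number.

Using z* since population σ is known (z-interval formula).

For 95% confidence, z* = 1.96 (from standard normal table)

Sample size formula for z-interval: n = (z*σ/E)²

n = (1.96 × 16.4 / 3)²
  = (10.714667)²
  = 114.8041

Round up to the nearest whole number: n = 115

115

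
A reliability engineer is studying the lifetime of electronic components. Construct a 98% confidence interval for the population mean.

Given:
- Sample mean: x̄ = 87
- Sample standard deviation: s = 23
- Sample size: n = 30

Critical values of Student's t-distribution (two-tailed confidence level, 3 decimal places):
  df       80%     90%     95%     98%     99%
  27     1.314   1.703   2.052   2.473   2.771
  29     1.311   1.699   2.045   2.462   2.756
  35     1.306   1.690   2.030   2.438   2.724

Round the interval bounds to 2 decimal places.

The population standard deviation σ is unknown (only the sample standard deviation s is given), so use a t-interval with df = n - 1 = 30 - 1 = 29.

For 98% confidence with df = 29, t* = 2.462 (from t-table)

Standard error: SE = s/√n = 23/√30 = 4.199206

Margin of error: E = t* × SE = 2.462 × 4.199206 = 10.3384

T-interval: x̄ ± E = 87 ± 10.3384 = (76.6616, 97.3384)

Rounded to 2 decimal places:

(76.66, 97.34)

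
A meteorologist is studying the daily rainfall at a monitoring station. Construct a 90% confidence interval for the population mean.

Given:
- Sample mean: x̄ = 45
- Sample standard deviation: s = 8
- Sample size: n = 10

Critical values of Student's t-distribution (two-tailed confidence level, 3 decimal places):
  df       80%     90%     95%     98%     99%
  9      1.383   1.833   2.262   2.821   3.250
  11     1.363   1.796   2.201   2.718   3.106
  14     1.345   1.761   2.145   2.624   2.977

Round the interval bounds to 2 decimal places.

The population standard deviation σ is unknown (only the sample standard deviation s is given), so use a t-interval with df = n - 1 = 10 - 1 = 9.

For 90% confidence with df = 9, t* = 1.833 (from t-table)

Standard error: SE = s/√n = 8/√10 = 2.529822

Margin of error: E = t* × SE = 1.833 × 2.529822 = 4.6372

T-interval: x̄ ± E = 45 ± 4.6372 = (40.3628, 49.6372)

Rounded to 2 decimal places:

(40.36, 49.64)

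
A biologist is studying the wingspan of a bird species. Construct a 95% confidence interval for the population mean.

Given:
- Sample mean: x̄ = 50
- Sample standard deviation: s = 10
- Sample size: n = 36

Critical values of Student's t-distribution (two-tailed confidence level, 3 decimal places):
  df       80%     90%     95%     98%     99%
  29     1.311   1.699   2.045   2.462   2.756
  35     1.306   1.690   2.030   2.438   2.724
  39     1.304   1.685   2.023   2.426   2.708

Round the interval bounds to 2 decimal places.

The population standard deviation σ is unknown (only the sample standard deviation s is given), so use a t-interval with df = n - 1 = 36 - 1 = 35.

For 95% confidence with df = 35, t* = 2.030 (from t-table)

Standard error: SE = s/√n = 10/√36 = 1.666667

Margin of error: E = t* × SE = 2.030 × 1.666667 = 3.3833

T-interval: x̄ ± E = 50 ± 3.3833 = (46.6167, 53.3833)

Rounded to 2 decimal places:

(46.62, 53.38)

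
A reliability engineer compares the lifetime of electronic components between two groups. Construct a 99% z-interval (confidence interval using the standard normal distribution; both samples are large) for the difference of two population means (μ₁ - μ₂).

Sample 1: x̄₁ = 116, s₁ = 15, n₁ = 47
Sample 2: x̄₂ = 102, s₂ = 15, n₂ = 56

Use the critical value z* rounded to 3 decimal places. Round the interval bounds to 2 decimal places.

Both samples are large (n₁ = 47 ≥ 30, n₂ = 56 ≥ 30), so a z-interval for the difference of means applies.

Point estimate: x̄₁ - x̄₂ = 116 - 102 = 14

Standard error: SE = √(s₁²/n₁ + s₂²/n₂)
= √(15²/47 + 15²/56)
= √(4.787234 + 4.017857)
= 2.967337

For 99% confidence, z* = 2.576 (from standard normal table)
Margin of error: E = z* × SE = 2.576 × 2.967337 = 7.6439

Z-interval: (x̄₁ - x̄₂) ± E = 14 ± 7.6439 = (6.3561, 21.6439)

Rounded to 2 decimal places:

(6.36, 21.64)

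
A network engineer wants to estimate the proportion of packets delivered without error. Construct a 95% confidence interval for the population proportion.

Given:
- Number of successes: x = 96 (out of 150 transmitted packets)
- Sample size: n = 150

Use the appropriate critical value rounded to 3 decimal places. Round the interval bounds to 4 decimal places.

Sample proportion: p̂ = 96/150 = 0.640000

Check conditions for normal approximation:
  np̂ = 96 ≥ 10 ✓
  n(1-p̂) = 54 ≥ 10 ✓

The sample is large enough, so use a z-interval (normal approximation) for the proportion.

For 95% confidence, z* = 1.96 (from standard normal table)

Standard error: SE = √(p̂(1-p̂)/n) = √(0.640000×0.360000/150) = 0.03919184

Margin of error: E = z* × SE = 1.96 × 0.03919184 = 0.076816

Z-interval: p̂ ± E = 0.640000 ± 0.076816 = (0.563184, 0.716816)

Rounded to 4 decimal places:

(0.5632, 0.7168)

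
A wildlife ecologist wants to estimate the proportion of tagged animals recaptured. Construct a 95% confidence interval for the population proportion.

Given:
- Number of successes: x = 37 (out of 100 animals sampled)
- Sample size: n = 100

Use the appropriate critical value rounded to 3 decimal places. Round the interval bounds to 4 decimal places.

Sample proportion: p̂ = 37/100 = 0.370000

Check conditions for normal approximation:
  np̂ = 37 ≥ 10 ✓
  n(1-p̂) = 63 ≥ 10 ✓

The sample is large enough, so use a z-interval (normal approximation) for the proportion.

For 95% confidence, z* = 1.96 (from standard normal table)

Standard error: SE = √(p̂(1-p̂)/n) = √(0.370000×0.630000/100) = 0.04828043

Margin of error: E = z* × SE = 1.96 × 0.04828043 = 0.094630

Z-interval: p̂ ± E = 0.370000 ± 0.094630 = (0.275370, 0.464630)

Rounded to 4 decimal places:

(0.2754, 0.4646)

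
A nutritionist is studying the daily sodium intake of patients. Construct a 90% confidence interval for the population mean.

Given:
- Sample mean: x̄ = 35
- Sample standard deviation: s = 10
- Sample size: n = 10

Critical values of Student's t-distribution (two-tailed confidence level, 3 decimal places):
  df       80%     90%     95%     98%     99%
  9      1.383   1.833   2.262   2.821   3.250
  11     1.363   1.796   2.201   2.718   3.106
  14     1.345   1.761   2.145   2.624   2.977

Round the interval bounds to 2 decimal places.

The population standard deviation σ is unknown (only the sample standard deviation s is given), so use a t-interval with df = n - 1 = 10 - 1 = 9.

For 90% confidence with df = 9, t* = 1.833 (from t-table)

Standard error: SE = s/√n = 10/√10 = 3.162278

Margin of error: E = t* × SE = 1.833 × 3.162278 = 5.7965

T-interval: x̄ ± E = 35 ± 5.7965 = (29.2035, 40.7965)

Rounded to 2 decimal places:

(29.20, 40.80)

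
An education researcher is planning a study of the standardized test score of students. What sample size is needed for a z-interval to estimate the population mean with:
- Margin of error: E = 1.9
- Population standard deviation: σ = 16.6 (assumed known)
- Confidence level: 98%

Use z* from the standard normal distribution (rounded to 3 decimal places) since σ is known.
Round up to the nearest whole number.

Using z* since population σ is known (z-interval formula).

For 98% confidence, z* = 2.326 (from standard normal table)

Sample size formula for z-interval: n = (z*σ/E)²

n = (2.326 × 16.6 / 1.9)²
  = (20.321895)²
  = 412.9794

Round up to the nearest whole number: n = 413

413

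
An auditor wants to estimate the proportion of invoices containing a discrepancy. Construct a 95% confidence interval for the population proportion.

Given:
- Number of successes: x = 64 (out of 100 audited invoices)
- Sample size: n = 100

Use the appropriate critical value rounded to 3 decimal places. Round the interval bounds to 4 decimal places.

Sample proportion: p̂ = 64/100 = 0.640000

Check conditions for normal approximation:
  np̂ = 64 ≥ 10 ✓
  n(1-p̂) = 36 ≥ 10 ✓

The sample is large enough, so use a z-interval (normal approximation) for the proportion.

For 95% confidence, z* = 1.96 (from standard normal table)

Standard error: SE = √(p̂(1-p̂)/n) = √(0.640000×0.360000/100) = 0.04800000

Margin of error: E = z* × SE = 1.96 × 0.04800000 = 0.094080

Z-interval: p̂ ± E = 0.640000 ± 0.094080 = (0.545920, 0.734080)

Rounded to 4 decimal places:

(0.5459, 0.7341)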